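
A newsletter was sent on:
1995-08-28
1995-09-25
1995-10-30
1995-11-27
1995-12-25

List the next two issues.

1996-01-29, 1996-02-26

These are Mondays with 28, 35, 28, 28-day gaps.
Each is the final Monday of its month — 1995-10-30 is past the 28th, so '4th Monday' doesn't fit.
Last Monday of January 1996: 1996-01-29.
Last Monday of February 1996: 1996-02-26.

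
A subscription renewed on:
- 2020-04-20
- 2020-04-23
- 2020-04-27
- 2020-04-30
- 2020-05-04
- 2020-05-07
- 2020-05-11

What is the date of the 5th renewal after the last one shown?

2020-05-28

Gaps: 3, 4, 3, 4, 3, 4 days — not constant, but cyclic with period 2.
The events fall on every Monday and Thursday.
The following Thursday is 2020-05-14.
The following Monday is 2020-05-18.
The following Thursday is 2020-05-21.
Next Monday: 2020-05-25.
Next Thursday: 2020-05-28.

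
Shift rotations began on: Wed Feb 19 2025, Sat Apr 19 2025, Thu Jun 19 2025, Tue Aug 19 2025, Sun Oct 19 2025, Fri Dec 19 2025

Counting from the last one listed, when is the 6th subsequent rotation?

The day-of-month is always 19 (59, 61, 61, 61, 61 days between events).
So this recurs on the 19th of every 2 months.
Next: February 2026 → Thu Feb 19 2026.
Next: April 2026 → Sun Apr 19 2026.
June 2026: Fri Jun 19 2026.
Next: August 2026 → Wed Aug 19 2026.
October 2026: Mon Oct 19 2026.
December 2026: Sat Dec 19 2026.

Sat Dec 19 2026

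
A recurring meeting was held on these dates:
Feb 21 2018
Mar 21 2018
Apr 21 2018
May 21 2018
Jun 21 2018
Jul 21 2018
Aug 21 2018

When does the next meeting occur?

Each date is the 21st; the gaps (28, 31, 30, 31, 30, 31) track the month lengths.
The rule is the 21st of each month.
Next: September 2018 → Sep 21 2018.

Sep 21 2018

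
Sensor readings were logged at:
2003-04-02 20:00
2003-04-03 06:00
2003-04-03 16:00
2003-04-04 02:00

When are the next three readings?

The interval is a steady 10 hours (10, 10, 10).
2003-04-04 02:00 + 10 h = 2003-04-04 12:00.
2003-04-04 12:00 + 10 h = 2003-04-04 22:00.
2003-04-04 22:00 + 10 h = 2003-04-05 08:00.

2003-04-04 12:00, 2003-04-04 22:00, 2003-04-05 08:00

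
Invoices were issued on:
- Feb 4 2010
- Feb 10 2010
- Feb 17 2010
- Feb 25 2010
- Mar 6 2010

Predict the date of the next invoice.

Mar 16 2010

The spacing grows by 1 each time: 6, 7, 8, 9 days.
Next gap: 10 days. Mar 6 2010 + 10 days = Mar 16 2010.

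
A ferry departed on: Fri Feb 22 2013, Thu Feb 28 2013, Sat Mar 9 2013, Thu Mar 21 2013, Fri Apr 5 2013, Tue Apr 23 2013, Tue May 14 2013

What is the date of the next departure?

Fri Jun 7 2013

The spacing grows by 3 each time: 6, 9, 12, 15, 18, 21 days.
Next gap: 24 days. Tue May 14 2013 + 24 days = Fri Jun 7 2013.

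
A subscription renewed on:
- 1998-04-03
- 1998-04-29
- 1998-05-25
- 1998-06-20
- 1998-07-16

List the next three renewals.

Gaps between consecutive events: 26, 26, 26, 26 days — a constant 26-day interval.
1998-07-16 + 26 days = 1998-08-11.
1998-08-11 + 26 days = 1998-09-06.
1998-09-06 + 26 days = 1998-10-02.

1998-08-11, 1998-09-06, 1998-10-02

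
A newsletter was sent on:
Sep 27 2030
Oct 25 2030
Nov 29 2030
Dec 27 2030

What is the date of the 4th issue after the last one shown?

Apr 25 2031

All Fridays; the gaps (28, 35, 28) vary with month length.
This is the last Friday of each month.
Last Friday of January 2031: Jan 31 2031.
Last Friday of February 2031: Feb 28 2031.
March 2031 ends with Friday Mar 28 2031.
April 2031 ends with Friday Apr 25 2031.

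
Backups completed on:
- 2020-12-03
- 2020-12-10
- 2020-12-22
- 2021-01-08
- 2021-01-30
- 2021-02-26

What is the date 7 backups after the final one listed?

2022-01-21

Intervals are 7, 12, 17, 22, 27 days — an arithmetic progression with common difference 5.
Next gap: 32 days. 2021-02-26 + 32 days = 2021-03-30.
Next gap: 37 days. 2021-03-30 + 37 days = 2021-05-06.
Next gap: 42 days. 2021-05-06 + 42 days = 2021-06-17.
Next gap: 47 days. 2021-06-17 + 47 days = 2021-08-03.
Next gap: 52 days. 2021-08-03 + 52 days = 2021-09-24.
Next gap: 57 days. 2021-09-24 + 57 days = 2021-11-20.
Next gap: 62 days. 2021-11-20 + 62 days = 2022-01-21.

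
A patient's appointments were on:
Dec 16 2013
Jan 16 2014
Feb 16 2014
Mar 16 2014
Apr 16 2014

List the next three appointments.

Gaps: 31, 31, 28, 31 days — not constant. Every event is on the 16th of the month.
Pattern: the 16th of each month.
Next: May 2014 → May 16 2014.
June 2014: Jun 16 2014.
Next: July 2014 → Jul 16 2014.

May 16 2014, Jun 16 2014, Jul 16 2014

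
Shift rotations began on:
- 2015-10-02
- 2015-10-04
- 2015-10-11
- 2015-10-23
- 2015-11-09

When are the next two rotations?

2015-12-01, 2015-12-28

Intervals are 2, 7, 12, 17 days — an arithmetic progression with common difference 5.
Next gap: 22 days. 2015-11-09 + 22 days = 2015-12-01.
Next gap: 27 days. 2015-12-01 + 27 days = 2015-12-28.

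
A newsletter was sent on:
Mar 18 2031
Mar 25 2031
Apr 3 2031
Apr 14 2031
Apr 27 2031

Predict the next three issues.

May 12 2031, May 29 2031, Jun 17 2031

The spacing grows by 2 each time: 7, 9, 11, 13 days.
Next gap: 15 days. Apr 27 2031 + 15 days = May 12 2031.
Next gap: 17 days. May 12 2031 + 17 days = May 29 2031.
Next gap: 19 days. May 29 2031 + 19 days = Jun 17 2031.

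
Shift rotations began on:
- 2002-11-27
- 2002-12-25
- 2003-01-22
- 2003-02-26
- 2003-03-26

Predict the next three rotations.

These are Wednesdays at 28- or 35-day spacing (28, 28, 35, 28).
The pattern: 4th Wednesday of the month.
April 2003 — 4th Wednesday is 2003-04-23.
4th Wednesday of May 2003: 2003-05-28.
June 2003 — 4th Wednesday is 2003-06-25.

2003-04-23, 2003-05-28, 2003-06-25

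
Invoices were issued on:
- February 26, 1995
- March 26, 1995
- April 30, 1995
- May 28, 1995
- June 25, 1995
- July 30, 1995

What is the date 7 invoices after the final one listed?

All Sundays; the gaps (28, 35, 28, 28, 35) vary with month length.
This is the last Sunday of each month.
August 1995 ends with Sunday August 27, 1995.
September 1995 ends with Sunday September 24, 1995.
Last Sunday of October 1995: October 29, 1995.
Last Sunday of November 1995: November 26, 1995.
December 1995 ends with Sunday December 31, 1995.
January 1996 ends with Sunday January 28, 1996.
February 1996 ends with Sunday February 25, 1996.

February 25, 1996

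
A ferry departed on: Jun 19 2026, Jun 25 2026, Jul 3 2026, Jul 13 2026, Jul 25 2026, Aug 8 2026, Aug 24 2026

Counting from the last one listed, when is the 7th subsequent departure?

Feb 8 2027

Gaps: 6, 8, 10, 12, 14, 16 days — each gap is 2 larger than the previous one.
Next gap: 18 days. Aug 24 2026 + 18 days = Sep 11 2026.
Next gap: 20 days. Sep 11 2026 + 20 days = Oct 1 2026.
Next gap: 22 days. Oct 1 2026 + 22 days = Oct 23 2026.
Next gap: 24 days. Oct 23 2026 + 24 days = Nov 16 2026.
Next gap: 26 days. Nov 16 2026 + 26 days = Dec 12 2026.
Next gap: 28 days. Dec 12 2026 + 28 days = Jan 9 2027.
Next gap: 30 days. Jan 9 2027 + 30 days = Feb 8 2027.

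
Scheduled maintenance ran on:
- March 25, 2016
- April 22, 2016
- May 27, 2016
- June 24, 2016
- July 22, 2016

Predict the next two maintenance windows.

August 26, 2016; September 23, 2016

All dates are Fridays, 28, 35, 28, 28 days apart.
Specifically, the 4th Friday of each month.
August 2016 — 4th Friday is August 26, 2016.
4th Friday of September 2016: September 23, 2016.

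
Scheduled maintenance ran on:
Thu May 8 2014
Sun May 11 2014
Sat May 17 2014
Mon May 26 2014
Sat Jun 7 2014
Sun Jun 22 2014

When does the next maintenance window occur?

Thu Jul 10 2014

Intervals are 3, 6, 9, 12, 15 days — an arithmetic progression with common difference 3.
Next gap: 18 days. Sun Jun 22 2014 + 18 days = Thu Jul 10 2014.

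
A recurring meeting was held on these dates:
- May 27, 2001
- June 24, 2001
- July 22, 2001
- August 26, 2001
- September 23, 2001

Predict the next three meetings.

October 28, 2001; November 25, 2001; December 23, 2001

These are Sundays at 28- or 35-day spacing (28, 28, 35, 28).
The pattern: 4th Sunday of the month.
October 2001 — 4th Sunday is October 28, 2001.
4th Sunday of November 2001: November 25, 2001.
4th Sunday of December 2001: December 23, 2001.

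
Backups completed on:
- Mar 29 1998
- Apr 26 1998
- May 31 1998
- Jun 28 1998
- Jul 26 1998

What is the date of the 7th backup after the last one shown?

Feb 28 1999

These are Sundays with 28, 35, 28, 28-day gaps.
Each is the final Sunday of its month — Mar 29 1998 is past the 28th, so '4th Sunday' doesn't fit.
Last Sunday of August 1998: Aug 30 1998.
Last Sunday of September 1998: Sep 27 1998.
October 1998 ends with Sunday Oct 25 1998.
November 1998 ends with Sunday Nov 29 1998.
December 1998 ends with Sunday Dec 27 1998.
Last Sunday of January 1999: Jan 31 1999.
February 1999 ends with Sunday Feb 28 1999.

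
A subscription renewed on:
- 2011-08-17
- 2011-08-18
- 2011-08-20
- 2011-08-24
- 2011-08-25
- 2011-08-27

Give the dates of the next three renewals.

2011-08-31, 2011-09-01, 2011-09-03

Gaps: 1, 2, 4, 1, 2 days — not constant, but cyclic with period 3.
The events fall on every Wednesday, Thursday and Saturday.
The following Wednesday is 2011-08-31.
Next Thursday: 2011-09-01.
Next Saturday: 2011-09-03.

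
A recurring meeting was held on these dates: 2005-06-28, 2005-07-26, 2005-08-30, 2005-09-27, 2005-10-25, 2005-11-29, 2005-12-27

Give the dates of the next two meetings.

2006-01-31, 2006-02-28

These are Tuesdays with 28, 35, 28, 28, 35, 28-day gaps.
Each is the final Tuesday of its month — 2005-08-30 is past the 28th, so '4th Tuesday' doesn't fit.
Last Tuesday of January 2006: 2006-01-31.
February 2006 ends with Tuesday 2006-02-28.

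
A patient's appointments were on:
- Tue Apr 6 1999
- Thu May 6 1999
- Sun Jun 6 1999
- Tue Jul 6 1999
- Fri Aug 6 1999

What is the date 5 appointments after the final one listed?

Thu Jan 6 2000

Each date is the 6th; the gaps (30, 31, 30, 31) track the month lengths.
The rule is the 6th of each month.
Next: September 1999 → Mon Sep 6 1999.
October 1999: Wed Oct 6 1999.
Next: November 1999 → Sat Nov 6 1999.
December 1999: Mon Dec 6 1999.
Next: January 2000 → Thu Jan 6 2000.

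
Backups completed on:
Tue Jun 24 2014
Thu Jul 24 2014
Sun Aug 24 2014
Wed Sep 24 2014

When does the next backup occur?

Fri Oct 24 2014

Gaps: 30, 31, 31 days — not constant. Every event is on the 24th of the month.
Pattern: the 24th of each month.
October 2014: Fri Oct 24 2014.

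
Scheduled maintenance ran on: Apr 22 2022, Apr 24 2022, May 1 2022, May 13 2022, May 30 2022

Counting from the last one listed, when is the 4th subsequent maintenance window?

Intervals are 2, 7, 12, 17 days — an arithmetic progression with common difference 5.
Next gap: 22 days. May 30 2022 + 22 days = Jun 21 2022.
Next gap: 27 days. Jun 21 2022 + 27 days = Jul 18 2022.
Next gap: 32 days. Jul 18 2022 + 32 days = Aug 19 2022.
Next gap: 37 days. Aug 19 2022 + 37 days = Sep 25 2022.

Sep 25 2022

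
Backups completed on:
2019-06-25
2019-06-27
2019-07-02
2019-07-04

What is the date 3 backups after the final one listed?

The gap pattern 2, 5, 2 repeats every 2 events.
These are the Tuesdays and Thursdays of each week.
The following Tuesday is 2019-07-09.
The following Thursday is 2019-07-11.
The following Tuesday is 2019-07-16.

2019-07-16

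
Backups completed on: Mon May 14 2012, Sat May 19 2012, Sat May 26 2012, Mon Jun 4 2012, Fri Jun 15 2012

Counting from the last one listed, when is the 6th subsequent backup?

Mon Oct 1 2012

Intervals are 5, 7, 9, 11 days — an arithmetic progression with common difference 2.
Next gap: 13 days. Fri Jun 15 2012 + 13 days = Thu Jun 28 2012.
Next gap: 15 days. Thu Jun 28 2012 + 15 days = Fri Jul 13 2012.
Next gap: 17 days. Fri Jul 13 2012 + 17 days = Mon Jul 30 2012.
Next gap: 19 days. Mon Jul 30 2012 + 19 days = Sat Aug 18 2012.
Next gap: 21 days. Sat Aug 18 2012 + 21 days = Sat Sep 8 2012.
Next gap: 23 days. Sat Sep 8 2012 + 23 days = Mon Oct 1 2012.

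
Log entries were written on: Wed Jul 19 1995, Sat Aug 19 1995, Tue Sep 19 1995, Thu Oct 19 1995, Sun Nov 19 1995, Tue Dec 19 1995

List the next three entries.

Gaps: 31, 31, 30, 31, 30 days — not constant. Every event is on the 19th of the month.
Pattern: the 19th of each month.
Next: January 1996 → Fri Jan 19 1996.
Next: February 1996 → Mon Feb 19 1996.
Next: March 1996 → Tue Mar 19 1996.

Fri Jan 19 1996, Mon Feb 19 1996, Tue Mar 19 1996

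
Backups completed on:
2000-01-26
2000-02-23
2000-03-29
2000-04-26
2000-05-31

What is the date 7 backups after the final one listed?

2000-12-27

All Wednesdays; the gaps (28, 35, 28, 35) vary with month length.
This is the last Wednesday of each month.
Last Wednesday of June 2000: 2000-06-28.
July 2000 ends with Wednesday 2000-07-26.
Last Wednesday of August 2000: 2000-08-30.
Last Wednesday of September 2000: 2000-09-27.
Last Wednesday of October 2000: 2000-10-25.
November 2000 ends with Wednesday 2000-11-29.
Last Wednesday of December 2000: 2000-12-27.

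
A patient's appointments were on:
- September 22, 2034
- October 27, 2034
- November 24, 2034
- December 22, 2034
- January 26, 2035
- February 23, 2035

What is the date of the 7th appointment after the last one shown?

September 28, 2035

These are Fridays at 28- or 35-day spacing (35, 28, 28, 35, 28).
The pattern: 4th Friday of the month.
4th Friday of March 2035: March 23, 2035.
April 2035 — 4th Friday is April 27, 2035.
May 2035 — 4th Friday is May 25, 2035.
4th Friday of June 2035: June 22, 2035.
4th Friday of July 2035: July 27, 2035.
August 2035 — 4th Friday is August 24, 2035.
September 2035 — 4th Friday is September 28, 2035.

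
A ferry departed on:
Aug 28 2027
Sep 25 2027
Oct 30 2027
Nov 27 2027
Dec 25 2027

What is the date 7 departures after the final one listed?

Jul 29 2028

These are Saturdays with 28, 35, 28, 28-day gaps.
Each is the final Saturday of its month — Oct 30 2027 is past the 28th, so '4th Saturday' doesn't fit.
Last Saturday of January 2028: Jan 29 2028.
Last Saturday of February 2028: Feb 26 2028.
March 2028 ends with Saturday Mar 25 2028.
April 2028 ends with Saturday Apr 29 2028.
May 2028 ends with Saturday May 27 2028.
Last Saturday of June 2028: Jun 24 2028.
Last Saturday of July 2028: Jul 29 2028.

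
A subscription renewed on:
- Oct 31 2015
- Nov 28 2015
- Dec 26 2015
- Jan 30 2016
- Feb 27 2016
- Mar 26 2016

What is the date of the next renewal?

Every date is a Saturday; gaps 28, 28, 35, 28, 28 days.
Each is the last Saturday of its month (at least one falls on the 29th or later, ruling out '4th Saturday').
Last Saturday of April 2016: Apr 30 2016.

Apr 30 2016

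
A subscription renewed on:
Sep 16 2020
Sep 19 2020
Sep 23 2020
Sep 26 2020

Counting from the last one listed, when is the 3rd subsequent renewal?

Gaps: 3, 4, 3 days — not constant, but cyclic with period 2.
The events fall on every Wednesday and Saturday.
Next Wednesday: Sep 30 2020.
Next Saturday: Oct 3 2020.
Next Wednesday: Oct 7 2020.

Oct 7 2020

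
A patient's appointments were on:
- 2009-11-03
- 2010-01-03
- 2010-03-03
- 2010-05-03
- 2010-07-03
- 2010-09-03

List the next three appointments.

2010-11-03, 2011-01-03, 2011-03-03

Each date is the 3rd; the gaps (61, 59, 61, 61, 62) track the month lengths.
The rule is the 3rd of every 2 months.
November 2010: 2010-11-03.
January 2011: 2011-01-03.
March 2011: 2011-03-03.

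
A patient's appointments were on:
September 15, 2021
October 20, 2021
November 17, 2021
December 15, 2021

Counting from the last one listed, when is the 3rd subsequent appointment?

Gaps: 35, 28, 28 days — a mix of 28 and 35. Every date is a Wednesday.
Each is the 3rd Wednesday of its month.
3rd Wednesday of January 2022: January 19, 2022.
3rd Wednesday of February 2022: February 16, 2022.
March 2022 — 3rd Wednesday is March 16, 2022.

March 16, 2022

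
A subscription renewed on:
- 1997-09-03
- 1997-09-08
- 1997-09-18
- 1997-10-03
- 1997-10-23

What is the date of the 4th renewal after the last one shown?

Gaps: 5, 10, 15, 20 days — each gap is 5 larger than the previous one.
Next gap: 25 days. 1997-10-23 + 25 days = 1997-11-17.
Next gap: 30 days. 1997-11-17 + 30 days = 1997-12-17.
Next gap: 35 days. 1997-12-17 + 35 days = 1998-01-21.
Next gap: 40 days. 1998-01-21 + 40 days = 1998-03-02.

1998-03-02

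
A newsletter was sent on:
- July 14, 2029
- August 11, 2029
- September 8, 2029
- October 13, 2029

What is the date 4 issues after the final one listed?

February 9, 2030

These are Saturdays at 28- or 35-day spacing (28, 28, 35).
The pattern: 2nd Saturday of the month.
November 2029 — 2nd Saturday is November 10, 2029.
December 2029 — 2nd Saturday is December 8, 2029.
January 2030 — 2nd Saturday is January 12, 2030.
2nd Saturday of February 2030: February 9, 2030.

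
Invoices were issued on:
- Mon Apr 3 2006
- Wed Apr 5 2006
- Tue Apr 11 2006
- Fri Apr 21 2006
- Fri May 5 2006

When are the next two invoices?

Tue May 23 2006, Wed Jun 14 2006

Intervals are 2, 6, 10, 14 days — an arithmetic progression with common difference 4.
Next gap: 18 days. Fri May 5 2006 + 18 days = Tue May 23 2006.
Next gap: 22 days. Tue May 23 2006 + 22 days = Wed Jun 14 2006.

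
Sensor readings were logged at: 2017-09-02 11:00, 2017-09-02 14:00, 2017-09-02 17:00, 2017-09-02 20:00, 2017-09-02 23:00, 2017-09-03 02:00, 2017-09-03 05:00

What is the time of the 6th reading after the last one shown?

The interval is a steady 3 hours (3, 3, 3, 3, 3, 3).
2017-09-03 05:00 + 3 h = 2017-09-03 08:00.
2017-09-03 08:00 + 3 h = 2017-09-03 11:00.
2017-09-03 11:00 + 3 h = 2017-09-03 14:00.
2017-09-03 14:00 + 3 h = 2017-09-03 17:00.
2017-09-03 17:00 + 3 h = 2017-09-03 20:00.
2017-09-03 20:00 + 3 h = 2017-09-03 23:00.

2017-09-03 23:00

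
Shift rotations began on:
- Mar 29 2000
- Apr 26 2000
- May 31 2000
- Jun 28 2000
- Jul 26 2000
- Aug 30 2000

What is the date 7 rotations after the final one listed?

Mar 28 2001

These are Wednesdays with 28, 35, 28, 28, 35-day gaps.
Each is the final Wednesday of its month — Mar 29 2000 is past the 28th, so '4th Wednesday' doesn't fit.
September 2000 ends with Wednesday Sep 27 2000.
October 2000 ends with Wednesday Oct 25 2000.
Last Wednesday of November 2000: Nov 29 2000.
December 2000 ends with Wednesday Dec 27 2000.
January 2001 ends with Wednesday Jan 31 2001.
February 2001 ends with Wednesday Feb 28 2001.
Last Wednesday of March 2001: Mar 28 2001.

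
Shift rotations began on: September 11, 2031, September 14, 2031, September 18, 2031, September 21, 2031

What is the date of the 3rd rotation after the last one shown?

Every event lands on a Thursday or Sunday (gaps cycle 3, 4, 3).
So the schedule is: every Thursday and Sunday.
The following Thursday is September 25, 2031.
Next Sunday: September 28, 2031.
Next Thursday: October 2, 2031.

October 2, 2031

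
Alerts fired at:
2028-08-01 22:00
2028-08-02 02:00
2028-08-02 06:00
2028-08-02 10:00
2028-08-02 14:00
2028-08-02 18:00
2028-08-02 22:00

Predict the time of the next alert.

2028-08-03 02:00

Gaps: 4, 4, 4, 4, 4, 4 hours — each event is 4 hours after the previous one.
2028-08-02 22:00 + 4 h = 2028-08-03 02:00.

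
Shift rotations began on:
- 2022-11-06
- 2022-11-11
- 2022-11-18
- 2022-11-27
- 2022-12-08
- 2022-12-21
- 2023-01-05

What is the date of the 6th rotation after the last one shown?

2023-05-17

Gaps: 5, 7, 9, 11, 13, 15 days — each gap is 2 larger than the previous one.
Next gap: 17 days. 2023-01-05 + 17 days = 2023-01-22.
Next gap: 19 days. 2023-01-22 + 19 days = 2023-02-10.
Next gap: 21 days. 2023-02-10 + 21 days = 2023-03-03.
Next gap: 23 days. 2023-03-03 + 23 days = 2023-03-26.
Next gap: 25 days. 2023-03-26 + 25 days = 2023-04-20.
Next gap: 27 days. 2023-04-20 + 27 days = 2023-05-17.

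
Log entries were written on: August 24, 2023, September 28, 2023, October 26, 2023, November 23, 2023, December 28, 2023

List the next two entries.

Gaps: 35, 28, 28, 35 days — a mix of 28 and 35. Every date is a Thursday.
Each is the 4th Thursday of its month.
4th Thursday of January 2024: January 25, 2024.
February 2024 — 4th Thursday is February 22, 2024.

January 25, 2024; February 22, 2024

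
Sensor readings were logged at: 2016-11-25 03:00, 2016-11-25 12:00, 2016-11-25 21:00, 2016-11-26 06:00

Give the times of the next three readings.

2016-11-26 15:00, 2016-11-27 00:00, 2016-11-27 09:00

Gaps: 9, 9, 9 hours — each event is 9 hours after the previous one.
2016-11-26 06:00 + 9 h = 2016-11-26 15:00.
2016-11-26 15:00 + 9 h = 2016-11-27 00:00.
2016-11-27 00:00 + 9 h = 2016-11-27 09:00.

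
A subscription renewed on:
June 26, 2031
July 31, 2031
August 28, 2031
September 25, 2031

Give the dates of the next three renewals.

October 30, 2031; November 27, 2031; December 25, 2031

These are Thursdays with 35, 28, 28-day gaps.
Each is the final Thursday of its month — July 31, 2031 is past the 28th, so '4th Thursday' doesn't fit.
Last Thursday of October 2031: October 30, 2031.
November 2031 ends with Thursday November 27, 2031.
December 2031 ends with Thursday December 25, 2031.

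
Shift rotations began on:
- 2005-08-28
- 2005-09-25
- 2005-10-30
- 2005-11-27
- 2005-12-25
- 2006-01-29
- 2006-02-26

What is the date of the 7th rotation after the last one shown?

2006-09-24

These are Sundays with 28, 35, 28, 28, 35, 28-day gaps.
Each is the final Sunday of its month — 2005-10-30 is past the 28th, so '4th Sunday' doesn't fit.
Last Sunday of March 2006: 2006-03-26.
April 2006 ends with Sunday 2006-04-30.
May 2006 ends with Sunday 2006-05-28.
Last Sunday of June 2006: 2006-06-25.
Last Sunday of July 2006: 2006-07-30.
August 2006 ends with Sunday 2006-08-27.
September 2006 ends with Sunday 2006-09-24.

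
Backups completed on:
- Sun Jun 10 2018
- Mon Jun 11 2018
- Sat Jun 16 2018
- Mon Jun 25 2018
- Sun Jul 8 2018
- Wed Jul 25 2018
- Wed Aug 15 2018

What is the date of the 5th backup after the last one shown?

The spacing grows by 4 each time: 1, 5, 9, 13, 17, 21 days.
Next gap: 25 days. Wed Aug 15 2018 + 25 days = Sun Sep 9 2018.
Next gap: 29 days. Sun Sep 9 2018 + 29 days = Mon Oct 8 2018.
Next gap: 33 days. Mon Oct 8 2018 + 33 days = Sat Nov 10 2018.
Next gap: 37 days. Sat Nov 10 2018 + 37 days = Mon Dec 17 2018.
Next gap: 41 days. Mon Dec 17 2018 + 41 days = Sun Jan 27 2019.

Sun Jan 27 2019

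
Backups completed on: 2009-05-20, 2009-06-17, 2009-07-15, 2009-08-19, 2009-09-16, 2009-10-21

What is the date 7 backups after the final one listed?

All dates are Wednesdays, 28, 28, 35, 28, 35 days apart.
Specifically, the 3rd Wednesday of each month.
3rd Wednesday of November 2009: 2009-11-18.
December 2009 — 3rd Wednesday is 2009-12-16.
January 2010 — 3rd Wednesday is 2010-01-20.
February 2010 — 3rd Wednesday is 2010-02-17.
3rd Wednesday of March 2010: 2010-03-17.
3rd Wednesday of April 2010: 2010-04-21.
May 2010 — 3rd Wednesday is 2010-05-19.

2010-05-19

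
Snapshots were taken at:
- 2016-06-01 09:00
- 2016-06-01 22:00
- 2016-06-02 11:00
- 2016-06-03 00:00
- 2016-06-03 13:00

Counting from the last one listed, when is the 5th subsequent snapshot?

The interval is a steady 13 hours (13, 13, 13, 13).
2016-06-03 13:00 + 13 h = 2016-06-04 02:00.
2016-06-04 02:00 + 13 h = 2016-06-04 15:00.
2016-06-04 15:00 + 13 h = 2016-06-05 04:00.
2016-06-05 04:00 + 13 h = 2016-06-05 17:00.
2016-06-05 17:00 + 13 h = 2016-06-06 06:00.

2016-06-06 06:00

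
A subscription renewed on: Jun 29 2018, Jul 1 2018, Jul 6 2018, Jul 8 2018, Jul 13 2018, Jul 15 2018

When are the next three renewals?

Jul 20 2018, Jul 22 2018, Jul 27 2018

Every event lands on a Friday or Sunday (gaps cycle 2, 5, 2, 5, 2).
So the schedule is: every Friday and Sunday.
Next Friday: Jul 20 2018.
Next Sunday: Jul 22 2018.
The following Friday is Jul 27 2018.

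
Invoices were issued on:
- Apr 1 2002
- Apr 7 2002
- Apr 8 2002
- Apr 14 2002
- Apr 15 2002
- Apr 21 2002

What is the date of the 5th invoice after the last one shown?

The gap pattern 6, 1, 6, 1, 6 repeats every 2 events.
These are the Mondays and Sundays of each week.
The following Monday is Apr 22 2002.
The following Sunday is Apr 28 2002.
Next Monday: Apr 29 2002.
Next Sunday: May 5 2002.
The following Monday is May 6 2002.

May 6 2002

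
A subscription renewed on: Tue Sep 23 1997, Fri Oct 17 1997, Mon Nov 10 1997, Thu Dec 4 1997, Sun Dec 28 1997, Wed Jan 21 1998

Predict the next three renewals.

Sat Feb 14 1998, Tue Mar 10 1998, Fri Apr 3 1998

Gaps between consecutive events: 24, 24, 24, 24, 24 days — a constant 24-day interval.
Wed Jan 21 1998 + 24 days = Sat Feb 14 1998.
Sat Feb 14 1998 + 24 days = Tue Mar 10 1998.
Tue Mar 10 1998 + 24 days = Fri Apr 3 1998.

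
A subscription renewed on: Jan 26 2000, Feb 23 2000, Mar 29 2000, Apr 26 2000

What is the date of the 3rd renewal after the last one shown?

All Wednesdays; the gaps (28, 35, 28) vary with month length.
This is the last Wednesday of each month.
May 2000 ends with Wednesday May 31 2000.
Last Wednesday of June 2000: Jun 28 2000.
Last Wednesday of July 2000: Jul 26 2000.

Jul 26 2000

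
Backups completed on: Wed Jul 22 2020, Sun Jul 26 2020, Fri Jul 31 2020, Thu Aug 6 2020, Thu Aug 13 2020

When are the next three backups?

The spacing grows by 1 each time: 4, 5, 6, 7 days.
Next gap: 8 days. Thu Aug 13 2020 + 8 days = Fri Aug 21 2020.
Next gap: 9 days. Fri Aug 21 2020 + 9 days = Sun Aug 30 2020.
Next gap: 10 days. Sun Aug 30 2020 + 10 days = Wed Sep 9 2020.

Fri Aug 21 2020, Sun Aug 30 2020, Wed Sep 9 2020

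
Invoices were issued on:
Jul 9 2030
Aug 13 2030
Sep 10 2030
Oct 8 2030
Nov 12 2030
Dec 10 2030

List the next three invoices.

These are Tuesdays at 28- or 35-day spacing (35, 28, 28, 35, 28).
The pattern: 2nd Tuesday of the month.
January 2031 — 2nd Tuesday is Jan 14 2031.
February 2031 — 2nd Tuesday is Feb 11 2031.
March 2031 — 2nd Tuesday is Mar 11 2031.

Jan 14 2031, Feb 11 2031, Mar 11 2031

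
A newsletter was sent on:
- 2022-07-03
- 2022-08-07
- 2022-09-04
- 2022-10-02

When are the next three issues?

Gaps: 35, 28, 28 days — a mix of 28 and 35. Every date is a Sunday.
Each is the 1st Sunday of its month.
November 2022 — 1st Sunday is 2022-11-06.
December 2022 — 1st Sunday is 2022-12-04.
January 2023 — 1st Sunday is 2023-01-01.

2022-11-06, 2022-12-04, 2023-01-01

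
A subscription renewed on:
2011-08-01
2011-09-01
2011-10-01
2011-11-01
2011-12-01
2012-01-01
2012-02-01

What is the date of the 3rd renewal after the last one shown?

Each date is the 1st; the gaps (31, 30, 31, 30, 31, 31) track the month lengths.
The rule is the 1st of each month.
March 2012: 2012-03-01.
Next: April 2012 → 2012-04-01.
Next: May 2012 → 2012-05-01.

2012-05-01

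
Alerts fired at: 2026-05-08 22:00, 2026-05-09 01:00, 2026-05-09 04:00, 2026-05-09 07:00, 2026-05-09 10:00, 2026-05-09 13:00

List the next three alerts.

2026-05-09 16:00, 2026-05-09 19:00, 2026-05-09 22:00

Gaps: 3, 3, 3, 3, 3 hours — each event is 3 hours after the previous one.
2026-05-09 13:00 + 3 h = 2026-05-09 16:00.
2026-05-09 16:00 + 3 h = 2026-05-09 19:00.
2026-05-09 19:00 + 3 h = 2026-05-09 22:00.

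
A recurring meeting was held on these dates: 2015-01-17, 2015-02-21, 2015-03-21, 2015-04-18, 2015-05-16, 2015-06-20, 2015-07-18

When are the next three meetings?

All dates are Saturdays, 35, 28, 28, 28, 35, 28 days apart.
Specifically, the 3rd Saturday of each month.
August 2015 — 3rd Saturday is 2015-08-15.
September 2015 — 3rd Saturday is 2015-09-19.
October 2015 — 3rd Saturday is 2015-10-17.

2015-08-15, 2015-09-19, 2015-10-17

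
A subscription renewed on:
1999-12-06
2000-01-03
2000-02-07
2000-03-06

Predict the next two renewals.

2000-04-03, 2000-05-01

All dates are Mondays, 28, 35, 28 days apart.
Specifically, the 1st Monday of each month.
1st Monday of April 2000: 2000-04-03.
May 2000 — 1st Monday is 2000-05-01.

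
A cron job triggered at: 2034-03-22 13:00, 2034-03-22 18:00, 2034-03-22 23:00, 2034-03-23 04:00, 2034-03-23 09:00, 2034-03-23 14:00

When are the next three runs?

Spacing: 5, 5, 5, 5, 5 h — constant 5 h.
2034-03-23 14:00 + 5 h = 2034-03-23 19:00.
2034-03-23 19:00 + 5 h = 2034-03-24 00:00.
2034-03-24 00:00 + 5 h = 2034-03-24 05:00.

2034-03-23 19:00, 2034-03-24 00:00, 2034-03-24 05:00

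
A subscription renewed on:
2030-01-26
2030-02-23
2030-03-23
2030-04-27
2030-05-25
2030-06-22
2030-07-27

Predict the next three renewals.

2030-08-24, 2030-09-28, 2030-10-26

All dates are Saturdays, 28, 28, 35, 28, 28, 35 days apart.
Specifically, the 4th Saturday of each month.
4th Saturday of August 2030: 2030-08-24.
September 2030 — 4th Saturday is 2030-09-28.
4th Saturday of October 2030: 2030-10-26.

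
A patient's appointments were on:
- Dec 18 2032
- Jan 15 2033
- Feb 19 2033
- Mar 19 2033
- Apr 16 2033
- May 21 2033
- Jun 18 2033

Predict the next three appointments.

Gaps: 28, 35, 28, 28, 35, 28 days — a mix of 28 and 35. Every date is a Saturday.
Each is the 3rd Saturday of its month.
3rd Saturday of July 2033: Jul 16 2033.
3rd Saturday of August 2033: Aug 20 2033.
September 2033 — 3rd Saturday is Sep 17 2033.

Jul 16 2033, Aug 20 2033, Sep 17 2033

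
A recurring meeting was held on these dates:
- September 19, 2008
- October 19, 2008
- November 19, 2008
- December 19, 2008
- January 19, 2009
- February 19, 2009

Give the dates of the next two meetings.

March 19, 2009; April 19, 2009

Each date is the 19th; the gaps (30, 31, 30, 31, 31) track the month lengths.
The rule is the 19th of each month.
Next: March 2009 → March 19, 2009.
April 2009: April 19, 2009.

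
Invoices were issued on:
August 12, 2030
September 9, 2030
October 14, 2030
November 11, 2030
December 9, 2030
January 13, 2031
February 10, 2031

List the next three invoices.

Gaps: 28, 35, 28, 28, 35, 28 days — a mix of 28 and 35. Every date is a Monday.
Each is the 2nd Monday of its month.
March 2031 — 2nd Monday is March 10, 2031.
2nd Monday of April 2031: April 14, 2031.
May 2031 — 2nd Monday is May 12, 2031.

March 10, 2031; April 14, 2031; May 12, 2031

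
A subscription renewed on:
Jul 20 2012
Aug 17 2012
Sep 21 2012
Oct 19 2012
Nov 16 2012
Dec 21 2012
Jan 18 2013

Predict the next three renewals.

These are Fridays at 28- or 35-day spacing (28, 35, 28, 28, 35, 28).
The pattern: 3rd Friday of the month.
February 2013 — 3rd Friday is Feb 15 2013.
3rd Friday of March 2013: Mar 15 2013.
3rd Friday of April 2013: Apr 19 2013.

Feb 15 2013, Mar 15 2013, Apr 19 2013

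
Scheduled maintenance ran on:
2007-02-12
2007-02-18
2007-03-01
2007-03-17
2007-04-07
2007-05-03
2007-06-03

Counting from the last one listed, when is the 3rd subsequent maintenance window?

2007-10-04

Intervals are 6, 11, 16, 21, 26, 31 days — an arithmetic progression with common difference 5.
Next gap: 36 days. 2007-06-03 + 36 days = 2007-07-09.
Next gap: 41 days. 2007-07-09 + 41 days = 2007-08-19.
Next gap: 46 days. 2007-08-19 + 46 days = 2007-10-04.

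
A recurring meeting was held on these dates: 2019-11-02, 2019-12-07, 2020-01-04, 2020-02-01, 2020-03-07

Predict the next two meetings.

These are Saturdays at 28- or 35-day spacing (35, 28, 28, 35).
The pattern: 1st Saturday of the month.
1st Saturday of April 2020: 2020-04-04.
May 2020 — 1st Saturday is 2020-05-02.

2020-04-04, 2020-05-02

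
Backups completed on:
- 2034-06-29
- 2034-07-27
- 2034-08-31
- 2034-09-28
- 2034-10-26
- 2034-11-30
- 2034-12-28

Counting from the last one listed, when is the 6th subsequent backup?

Every date is a Thursday; gaps 28, 35, 28, 28, 35, 28 days.
Each is the last Thursday of its month (at least one falls on the 29th or later, ruling out '4th Thursday').
Last Thursday of January 2035: 2035-01-25.
Last Thursday of February 2035: 2035-02-22.
Last Thursday of March 2035: 2035-03-29.
Last Thursday of April 2035: 2035-04-26.
Last Thursday of May 2035: 2035-05-31.
June 2035 ends with Thursday 2035-06-28.

2035-06-28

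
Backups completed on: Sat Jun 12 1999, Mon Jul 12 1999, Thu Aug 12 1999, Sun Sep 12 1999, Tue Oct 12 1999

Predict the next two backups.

The day-of-month is always 12 (30, 31, 31, 30 days between events).
So this recurs on the 12th of each month.
Next: November 1999 → Fri Nov 12 1999.
Next: December 1999 → Sun Dec 12 1999.

Fri Nov 12 1999, Sun Dec 12 1999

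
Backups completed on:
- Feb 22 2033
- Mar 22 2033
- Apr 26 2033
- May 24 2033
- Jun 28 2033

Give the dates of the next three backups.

Jul 26 2033, Aug 23 2033, Sep 27 2033

Gaps: 28, 35, 28, 35 days — a mix of 28 and 35. Every date is a Tuesday.
Each is the 4th Tuesday of its month.
July 2033 — 4th Tuesday is Jul 26 2033.
August 2033 — 4th Tuesday is Aug 23 2033.
4th Tuesday of September 2033: Sep 27 2033.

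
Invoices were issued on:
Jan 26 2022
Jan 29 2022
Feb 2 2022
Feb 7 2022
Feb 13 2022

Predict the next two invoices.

Gaps: 3, 4, 5, 6 days — each gap is 1 larger than the previous one.
Next gap: 7 days. Feb 13 2022 + 7 days = Feb 20 2022.
Next gap: 8 days. Feb 20 2022 + 8 days = Feb 28 2022.

Feb 20 2022, Feb 28 2022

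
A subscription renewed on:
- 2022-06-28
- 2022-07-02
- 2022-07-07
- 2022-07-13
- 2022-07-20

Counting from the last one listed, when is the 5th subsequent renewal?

Gaps: 4, 5, 6, 7 days — each gap is 1 larger than the previous one.
Next gap: 8 days. 2022-07-20 + 8 days = 2022-07-28.
Next gap: 9 days. 2022-07-28 + 9 days = 2022-08-06.
Next gap: 10 days. 2022-08-06 + 10 days = 2022-08-16.
Next gap: 11 days. 2022-08-16 + 11 days = 2022-08-27.
Next gap: 12 days. 2022-08-27 + 12 days = 2022-09-08.

2022-09-08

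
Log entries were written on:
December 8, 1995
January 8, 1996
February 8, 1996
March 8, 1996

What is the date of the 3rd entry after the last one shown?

June 8, 1996

Gaps: 31, 31, 29 days — not constant. Every event is on the 8th of the month.
Pattern: the 8th of each month.
April 1996: April 8, 1996.
May 1996: May 8, 1996.
June 1996: June 8, 1996.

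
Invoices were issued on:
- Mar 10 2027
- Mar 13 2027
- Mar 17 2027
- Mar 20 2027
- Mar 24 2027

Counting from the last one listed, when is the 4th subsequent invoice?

Apr 7 2027

Every event lands on a Wednesday or Saturday (gaps cycle 3, 4, 3, 4).
So the schedule is: every Wednesday and Saturday.
The following Saturday is Mar 27 2027.
Next Wednesday: Mar 31 2027.
Next Saturday: Apr 3 2027.
The following Wednesday is Apr 7 2027.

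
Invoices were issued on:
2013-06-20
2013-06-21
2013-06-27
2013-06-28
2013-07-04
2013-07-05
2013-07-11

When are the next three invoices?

Gaps: 1, 6, 1, 6, 1, 6 days — not constant, but cyclic with period 2.
The events fall on every Thursday and Friday.
Next Friday: 2013-07-12.
The following Thursday is 2013-07-18.
The following Friday is 2013-07-19.

2013-07-12, 2013-07-18, 2013-07-19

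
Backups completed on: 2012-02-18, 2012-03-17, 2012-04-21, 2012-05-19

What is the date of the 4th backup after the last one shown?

All dates are Saturdays, 28, 35, 28 days apart.
Specifically, the 3rd Saturday of each month.
June 2012 — 3rd Saturday is 2012-06-16.
3rd Saturday of July 2012: 2012-07-21.
3rd Saturday of August 2012: 2012-08-18.
3rd Saturday of September 2012: 2012-09-15.

2012-09-15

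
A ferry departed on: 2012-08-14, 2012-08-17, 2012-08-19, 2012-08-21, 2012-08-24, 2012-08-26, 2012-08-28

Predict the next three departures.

Every event lands on a Tuesday or Friday or Sunday (gaps cycle 3, 2, 2, 3, 2, 2).
So the schedule is: every Tuesday, Friday and Sunday.
Next Friday: 2012-08-31.
Next Sunday: 2012-09-02.
Next Tuesday: 2012-09-04.

2012-08-31, 2012-09-02, 2012-09-04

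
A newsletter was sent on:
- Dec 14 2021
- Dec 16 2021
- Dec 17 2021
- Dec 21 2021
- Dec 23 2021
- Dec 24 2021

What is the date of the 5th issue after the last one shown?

Every event lands on a Tuesday or Thursday or Friday (gaps cycle 2, 1, 4, 2, 1).
So the schedule is: every Tuesday, Thursday and Friday.
Next Tuesday: Dec 28 2021.
The following Thursday is Dec 30 2021.
The following Friday is Dec 31 2021.
The following Tuesday is Jan 4 2022.
The following Thursday is Jan 6 2022.

Jan 6 2022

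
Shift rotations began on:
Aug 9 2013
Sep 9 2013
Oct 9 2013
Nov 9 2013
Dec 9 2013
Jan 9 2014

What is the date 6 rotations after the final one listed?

Jul 9 2014

The day-of-month is always 9 (31, 30, 31, 30, 31 days between events).
So this recurs on the 9th of each month.
Next: February 2014 → Feb 9 2014.
Next: March 2014 → Mar 9 2014.
Next: April 2014 → Apr 9 2014.
Next: May 2014 → May 9 2014.
June 2014: Jun 9 2014.
July 2014: Jul 9 2014.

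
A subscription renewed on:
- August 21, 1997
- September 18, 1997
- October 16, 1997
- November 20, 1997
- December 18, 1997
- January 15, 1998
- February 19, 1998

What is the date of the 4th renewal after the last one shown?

June 18, 1998

Gaps: 28, 28, 35, 28, 28, 35 days — a mix of 28 and 35. Every date is a Thursday.
Each is the 3rd Thursday of its month.
3rd Thursday of March 1998: March 19, 1998.
April 1998 — 3rd Thursday is April 16, 1998.
May 1998 — 3rd Thursday is May 21, 1998.
3rd Thursday of June 1998: June 18, 1998.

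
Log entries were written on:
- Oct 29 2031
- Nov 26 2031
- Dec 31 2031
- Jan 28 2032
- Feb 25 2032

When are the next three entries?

All Wednesdays; the gaps (28, 35, 28, 28) vary with month length.
This is the last Wednesday of each month.
March 2032 ends with Wednesday Mar 31 2032.
April 2032 ends with Wednesday Apr 28 2032.
Last Wednesday of May 2032: May 26 2032.

Mar 31 2032, Apr 28 2032, May 26 2032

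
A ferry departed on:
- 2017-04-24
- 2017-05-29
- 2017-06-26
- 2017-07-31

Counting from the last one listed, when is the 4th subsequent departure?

2017-11-27

These are Mondays with 35, 28, 35-day gaps.
Each is the final Monday of its month — 2017-05-29 is past the 28th, so '4th Monday' doesn't fit.
Last Monday of August 2017: 2017-08-28.
Last Monday of September 2017: 2017-09-25.
October 2017 ends with Monday 2017-10-30.
November 2017 ends with Monday 2017-11-27.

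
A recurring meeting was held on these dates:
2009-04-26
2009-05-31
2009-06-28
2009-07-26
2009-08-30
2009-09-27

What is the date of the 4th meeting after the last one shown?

2010-01-31

Every date is a Sunday; gaps 35, 28, 28, 35, 28 days.
Each is the last Sunday of its month (at least one falls on the 29th or later, ruling out '4th Sunday').
Last Sunday of October 2009: 2009-10-25.
November 2009 ends with Sunday 2009-11-29.
December 2009 ends with Sunday 2009-12-27.
Last Sunday of January 2010: 2010-01-31.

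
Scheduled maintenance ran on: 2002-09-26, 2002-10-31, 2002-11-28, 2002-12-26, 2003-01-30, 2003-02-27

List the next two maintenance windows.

2003-03-27, 2003-04-24

All Thursdays; the gaps (35, 28, 28, 35, 28) vary with month length.
This is the last Thursday of each month.
March 2003 ends with Thursday 2003-03-27.
April 2003 ends with Thursday 2003-04-24.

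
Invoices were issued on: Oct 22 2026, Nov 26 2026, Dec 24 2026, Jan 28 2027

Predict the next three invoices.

Feb 25 2027, Mar 25 2027, Apr 22 2027

Gaps: 35, 28, 35 days — a mix of 28 and 35. Every date is a Thursday.
Each is the 4th Thursday of its month.
February 2027 — 4th Thursday is Feb 25 2027.
4th Thursday of March 2027: Mar 25 2027.
4th Thursday of April 2027: Apr 22 2027.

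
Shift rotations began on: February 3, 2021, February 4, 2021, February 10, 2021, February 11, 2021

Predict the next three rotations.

Every event lands on a Wednesday or Thursday (gaps cycle 1, 6, 1).
So the schedule is: every Wednesday and Thursday.
The following Wednesday is February 17, 2021.
Next Thursday: February 18, 2021.
The following Wednesday is February 24, 2021.

February 17, 2021; February 18, 2021; February 24, 2021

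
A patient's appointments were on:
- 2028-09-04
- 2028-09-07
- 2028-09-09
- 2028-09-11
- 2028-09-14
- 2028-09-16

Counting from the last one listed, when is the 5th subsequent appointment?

Gaps: 3, 2, 2, 3, 2 days — not constant, but cyclic with period 3.
The events fall on every Monday, Thursday and Saturday.
The following Monday is 2028-09-18.
Next Thursday: 2028-09-21.
Next Saturday: 2028-09-23.
Next Monday: 2028-09-25.
Next Thursday: 2028-09-28.

2028-09-28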